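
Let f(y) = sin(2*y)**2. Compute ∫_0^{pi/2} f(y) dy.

pi/4

Use the identity sin^2(2*y) = (1 - cos(4*y))/2.
An antiderivative is F(y) = y/2 - sin(4*y)/8.
Then F(pi/2) - F(0) = (pi/4) - (0) = pi/4.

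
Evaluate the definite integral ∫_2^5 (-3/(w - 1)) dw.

An antiderivative is F(w) = -3*log(w - 1).
Then F(5) - F(2) = (-log(64)) - (0) = -log(64).

-log(64)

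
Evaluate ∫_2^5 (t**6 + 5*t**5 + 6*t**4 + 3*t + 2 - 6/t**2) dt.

975003/35

By the power rule, an antiderivative is F(t) = t**7/7 + 5*t**6/6 + 6*t**5/5 + 3*t**2/2 + 2*t + 6/t.
Then F(5) - F(2) = (2937926/105) - (12917/105) = 975003/35.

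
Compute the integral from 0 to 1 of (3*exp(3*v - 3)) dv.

Let u = 3*v - 3, so du = 3 dv. When v = 0, u = -3; when v = 1, u = 0.
The integral becomes ∫ exp(u) du from -3 to 0, with antiderivative exp(u).
Back in v: F(v) = exp(3*v - 3).
Then F(1) - F(0) = (1) - (exp(-3)) = 1 - exp(-3).

1 - exp(-3)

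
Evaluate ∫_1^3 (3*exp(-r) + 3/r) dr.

-3*exp(-3) + 3*exp(-1) + 3*log(3)

An antiderivative is F(r) = 3*log(r) - 3*exp(-r).
Then F(3) - F(1) = (-3*exp(-3) + 3*log(3)) - (-3*exp(-1)) = -3*exp(-3) + 3*exp(-1) + 3*log(3).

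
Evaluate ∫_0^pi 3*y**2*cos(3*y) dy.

Integrate by parts twice (u = y^2, dv = 3*cos(3*y) dy).
An antiderivative is F(y) = y**2*sin(3*y) + 2*y*cos(3*y)/3 - 2*sin(3*y)/9.
Then F(pi) - F(0) = (-2*pi/3) - (0) = -2*pi/3.

-2*pi/3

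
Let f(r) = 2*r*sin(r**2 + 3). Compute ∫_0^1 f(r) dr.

cos(3) - cos(4)

Let u = r**2 + 3, so du = 2*r dr. When r = 0, u = 3; when r = 1, u = 4.
The integral becomes ∫ sin(u) du from 3 to 4, with antiderivative -cos(u).
Back in r: F(r) = -cos(r**2 + 3).
Then F(1) - F(0) = (-cos(4)) - (-cos(3)) = cos(3) - cos(4).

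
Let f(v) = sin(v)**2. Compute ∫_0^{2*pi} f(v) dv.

Use the identity sin^2(v) = (1 - cos(2*v))/2.
An antiderivative is F(v) = v/2 - sin(2*v)/4.
Then F(2*pi) - F(0) = (pi) - (0) = pi.

pi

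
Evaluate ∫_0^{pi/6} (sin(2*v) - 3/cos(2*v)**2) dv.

1/4 - 3*sqrt(3)/2

An antiderivative is F(v) = -cos(2*v)/2 - 3*tan(2*v)/2.
Then F(pi/6) - F(0) = (-3*sqrt(3)/2 - 1/4) - (-1/2) = 1/4 - 3*sqrt(3)/2.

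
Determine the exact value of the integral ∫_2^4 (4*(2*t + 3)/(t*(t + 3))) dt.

Factor the denominator: t**2 + 3*t = (t + 3)t.
Partial fractions: 4*(2*t + 3)/(t*(t + 3)) = 4/(t + 3) + 4/t.
An antiderivative is F(t) = 4*log(t) + 4*log(t + 3).
Then F(4) - F(2) = (8*log(2) + 4*log(7)) - (4*log(2) + 4*log(5)) = -4*log(5) + 4*log(2) + 4*log(7).

-4*log(5) + 4*log(2) + 4*log(7)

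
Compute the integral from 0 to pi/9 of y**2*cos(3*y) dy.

-sqrt(3)/27 + sqrt(3)*pi**2/486 + pi/81

Integrate by parts twice (u = y^2, dv = cos(3*y) dy).
An antiderivative is F(y) = y**2*sin(3*y)/3 + 2*y*cos(3*y)/9 - 2*sin(3*y)/27.
Then F(pi/9) - F(0) = (-sqrt(3)/27 + sqrt(3)*pi**2/486 + pi/81) - (0) = -sqrt(3)/27 + sqrt(3)*pi**2/486 + pi/81.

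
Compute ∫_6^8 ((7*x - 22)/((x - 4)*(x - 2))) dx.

Factor the denominator: x**2 - 6*x + 8 = (x - 2)(x - 4).
Partial fractions: (7*x - 22)/((x - 4)*(x - 2)) = 4/(x - 2) + 3/(x - 4).
An antiderivative is F(x) = 3*log(x - 4) + 4*log(x - 2).
Then F(8) - F(6) = (4*log(3) + 10*log(2)) - (11*log(2)) = log(81/2).

log(81/2)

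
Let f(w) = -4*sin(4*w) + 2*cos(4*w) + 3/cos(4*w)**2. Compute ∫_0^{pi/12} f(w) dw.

-1/2 + sqrt(3)

An antiderivative is F(w) = sin(4*w)/2 + cos(4*w) + 3*tan(4*w)/4.
Then F(pi/12) - F(0) = (1/2 + sqrt(3)) - (1) = -1/2 + sqrt(3).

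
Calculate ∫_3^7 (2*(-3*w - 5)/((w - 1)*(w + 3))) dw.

-2*log(5) - 2*log(3)

Factor the denominator: w**2 + 2*w - 3 = (w + 3)(w - 1).
Partial fractions: 2*(-3*w - 5)/((w - 1)*(w + 3)) = -2/(w + 3) - 4/(w - 1).
An antiderivative is F(w) = -4*log(w - 1) - 2*log(w + 3).
Then F(7) - F(3) = (-4*log(3) - 6*log(2) - 2*log(5)) - (-6*log(2) - 2*log(3)) = -2*log(5) - 2*log(3).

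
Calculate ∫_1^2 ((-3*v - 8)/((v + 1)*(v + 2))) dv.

Factor the denominator: v**2 + 3*v + 2 = (v + 2)(v + 1).
Partial fractions: (-3*v - 8)/((v + 1)*(v + 2)) = 2/(v + 2) - 5/(v + 1).
An antiderivative is F(v) = -5*log(v + 1) + 2*log(v + 2).
Then F(2) - F(1) = (-5*log(3) + 4*log(2)) - (log(9/32)) = -7*log(3) + 9*log(2).

-7*log(3) + 9*log(2)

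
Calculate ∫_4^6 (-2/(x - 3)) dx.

-log(9)

An antiderivative is F(x) = -2*log(x - 3).
Then F(6) - F(4) = (-log(9)) - (0) = -log(9).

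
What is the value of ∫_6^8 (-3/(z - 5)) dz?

-log(27)

An antiderivative is F(z) = -3*log(z - 5).
Then F(8) - F(6) = (-log(27)) - (0) = -log(27).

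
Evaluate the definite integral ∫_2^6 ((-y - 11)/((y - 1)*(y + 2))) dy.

Factor the denominator: y**2 + y - 2 = (y + 2)(y - 1).
Partial fractions: (-y - 11)/((y - 1)*(y + 2)) = 3/(y + 2) - 4/(y - 1).
An antiderivative is F(y) = -4*log(y - 1) + 3*log(y + 2).
Then F(6) - F(2) = (-4*log(5) + 9*log(2)) - (log(64)) = -4*log(5) + 3*log(2).

-4*log(5) + 3*log(2)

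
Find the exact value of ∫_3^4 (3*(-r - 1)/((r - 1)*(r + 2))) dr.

Factor the denominator: r**2 + r - 2 = (r + 2)(r - 1).
Partial fractions: 3*(-r - 1)/((r - 1)*(r + 2)) = -1/(r + 2) - 2/(r - 1).
An antiderivative is F(r) = -2*log(r - 1) - log(r + 2).
Then F(4) - F(3) = (-log(54)) - (-log(20)) = log(10/27).

log(10/27)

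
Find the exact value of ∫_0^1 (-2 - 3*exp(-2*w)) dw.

-7/2 + 3*exp(-2)/2

An antiderivative is F(w) = -2*w + 3*exp(-2*w)/2.
Then F(1) - F(0) = (-2 + 3*exp(-2)/2) - (3/2) = -7/2 + 3*exp(-2)/2.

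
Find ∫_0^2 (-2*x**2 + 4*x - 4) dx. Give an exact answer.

By the power rule, an antiderivative is F(x) = -2*x**3/3 + 2*x**2 - 4*x.
Then F(2) - F(0) = (-16/3) - (0) = -16/3.

-16/3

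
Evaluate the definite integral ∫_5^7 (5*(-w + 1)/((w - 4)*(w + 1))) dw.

Factor the denominator: w**2 - 3*w - 4 = (w + 1)(w - 4).
Partial fractions: 5*(-w + 1)/((w - 4)*(w + 1)) = -2/(w + 1) - 3/(w - 4).
An antiderivative is F(w) = -3*log(w - 4) - 2*log(w + 1).
Then F(7) - F(5) = (-6*log(2) - 3*log(3)) - (-log(36)) = -log(48).

-log(48)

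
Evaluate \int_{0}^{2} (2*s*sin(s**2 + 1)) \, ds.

-cos(5) + cos(1)

Let u = s**2 + 1, so du = 2*s ds. When s = 0, u = 1; when s = 2, u = 5.
The integral becomes ∫ sin(u) du from 1 to 5, with antiderivative -cos(u).
Back in s: F(s) = -cos(s**2 + 1).
Then F(2) - F(0) = (-cos(5)) - (-cos(1)) = -cos(5) + cos(1).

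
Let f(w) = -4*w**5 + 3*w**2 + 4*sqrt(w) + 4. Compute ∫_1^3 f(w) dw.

By the power rule, an antiderivative is F(w) = -2*w**6/3 + 8*w**(3/2)/3 + w**3 + 4*w.
Then F(3) - F(1) = (-447 + 8*sqrt(3)) - (7) = -454 + 8*sqrt(3).

-454 + 8*sqrt(3)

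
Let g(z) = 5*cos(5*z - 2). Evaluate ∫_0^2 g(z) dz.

sin(2) + sin(8)

Let u = 5*z - 2, so du = 5 dz. When z = 0, u = -2; when z = 2, u = 8.
The integral becomes ∫ cos(u) du from -2 to 8, with antiderivative sin(u).
Back in z: F(z) = sin(5*z - 2).
Then F(2) - F(0) = (sin(8)) - (-sin(2)) = sin(2) + sin(8).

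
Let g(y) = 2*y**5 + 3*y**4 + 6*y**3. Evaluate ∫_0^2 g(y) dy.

By the power rule, an antiderivative is F(y) = y**6/3 + 3*y**5/5 + 3*y**4/2.
Then F(2) - F(0) = (968/15) - (0) = 968/15.

968/15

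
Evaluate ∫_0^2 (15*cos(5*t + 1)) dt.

3*sin(11) - 3*sin(1)

Let u = 5*t + 1, so du = 5 dt. When t = 0, u = 1; when t = 2, u = 11.
The integral becomes 3·∫ cos(u) du from 1 to 11, with antiderivative 3*sin(u).
Back in t: F(t) = 3*sin(5*t + 1).
Then F(2) - F(0) = (3*sin(11)) - (3*sin(1)) = 3*sin(11) - 3*sin(1).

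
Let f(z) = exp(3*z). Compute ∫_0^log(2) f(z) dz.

7/3

Let u = exp(z), so du = exp(z) dz. When z = 0, u = 1; when z = log(2), u = 2.
The integral becomes ∫ u**2 du from 1 to 2, with antiderivative u**3/3.
Back in z: F(z) = exp(3*z)/3.
Then F(log(2)) - F(0) = (8/3) - (1/3) = 7/3.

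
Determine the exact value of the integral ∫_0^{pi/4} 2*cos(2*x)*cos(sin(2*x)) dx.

sin(1)

Let u = sin(2*x), so du = 2*cos(2*x) dx. When x = 0, u = 0; when x = pi/4, u = 1.
The integral becomes ∫ cos(u) du from 0 to 1, with antiderivative sin(u).
Back in x: F(x) = sin(sin(2*x)).
Then F(pi/4) - F(0) = (sin(1)) - (0) = sin(1).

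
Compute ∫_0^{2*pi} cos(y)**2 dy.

Use the identity cos^2(y) = (1 + cos(2*y))/2.
An antiderivative is F(y) = y/2 + sin(2*y)/4.
Then F(2*pi) - F(0) = (pi) - (0) = pi.

pi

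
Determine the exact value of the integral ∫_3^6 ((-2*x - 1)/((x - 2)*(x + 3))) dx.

-log(6)

Factor the denominator: x**2 + x - 6 = (x + 3)(x - 2).
Partial fractions: (-2*x - 1)/((x - 2)*(x + 3)) = -1/(x + 3) - 1/(x - 2).
An antiderivative is F(x) = -log(x - 2) - log(x + 3).
Then F(6) - F(3) = (-log(36)) - (-log(6)) = -log(6).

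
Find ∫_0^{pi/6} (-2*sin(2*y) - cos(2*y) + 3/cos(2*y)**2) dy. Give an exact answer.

-1/2 + 5*sqrt(3)/4

An antiderivative is F(y) = -sin(2*y)/2 + cos(2*y) + 3*tan(2*y)/2.
Then F(pi/6) - F(0) = (1/2 + 5*sqrt(3)/4) - (1) = -1/2 + 5*sqrt(3)/4.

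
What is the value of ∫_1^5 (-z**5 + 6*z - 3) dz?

-2544

By the power rule, an antiderivative is F(z) = -z**6/6 + 3*z**2 - 3*z.
Then F(5) - F(1) = (-15265/6) - (-1/6) = -2544.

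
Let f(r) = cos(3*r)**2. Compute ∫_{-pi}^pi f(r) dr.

Use the identity cos^2(3*r) = (1 + cos(6*r))/2.
An antiderivative is F(r) = r/2 + sin(6*r)/12.
Then F(pi) - F(-pi) = (pi/2) - (-pi/2) = pi.

pi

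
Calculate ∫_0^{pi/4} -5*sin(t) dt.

-5 + 5*sqrt(2)/2

An antiderivative is F(t) = 5*cos(t).
Then F(pi/4) - F(0) = (5*sqrt(2)/2) - (5) = -5 + 5*sqrt(2)/2.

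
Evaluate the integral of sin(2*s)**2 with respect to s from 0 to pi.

Use the identity sin^2(2*s) = (1 - cos(4*s))/2.
An antiderivative is F(s) = s/2 - sin(4*s)/8.
Then F(pi) - F(0) = (pi/2) - (0) = pi/2.

pi/2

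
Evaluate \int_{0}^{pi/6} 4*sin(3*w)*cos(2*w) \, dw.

12/5 - 4*sqrt(3)/5

Use the identity sin(3*w)cos(2*w) = [sin(5*w) + sin(w)]/2.
An antiderivative is F(w) = -2*cos(w) - 2*cos(5*w)/5.
Then F(pi/6) - F(0) = (-4*sqrt(3)/5) - (-12/5) = 12/5 - 4*sqrt(3)/5.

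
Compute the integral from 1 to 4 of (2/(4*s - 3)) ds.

An antiderivative is F(s) = log(4*s - 3)/2.
Then F(4) - F(1) = (log(13)/2) - (0) = log(13)/2.

log(13)/2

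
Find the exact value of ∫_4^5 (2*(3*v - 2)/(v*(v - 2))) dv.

Factor the denominator: v**2 - 2*v = v(v - 2).
Partial fractions: 2*(3*v - 2)/(v*(v - 2)) = 2/v + 4/(v - 2).
An antiderivative is F(v) = 2*log(v) + 4*log(v - 2).
Then F(5) - F(4) = (2*log(5) + 4*log(3)) - (8*log(2)) = -8*log(2) + 2*log(5) + 4*log(3).

-8*log(2) + 2*log(5) + 4*log(3)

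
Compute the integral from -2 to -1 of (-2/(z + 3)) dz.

-log(4)

An antiderivative is F(z) = -2*log(z + 3).
Then F(-1) - F(-2) = (-log(4)) - (0) = -log(4).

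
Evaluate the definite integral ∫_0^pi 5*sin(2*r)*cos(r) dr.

20/3

Use the identity sin(2*r)cos(r) = [sin(3*r) + sin(r)]/2.
An antiderivative is F(r) = -5*cos(r)/2 - 5*cos(3*r)/6.
Then F(pi) - F(0) = (10/3) - (-10/3) = 20/3.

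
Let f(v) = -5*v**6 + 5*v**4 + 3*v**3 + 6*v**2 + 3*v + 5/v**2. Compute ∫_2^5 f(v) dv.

-1453071/28

By the power rule, an antiderivative is F(v) = -5*v**7/7 + v**5 + 3*v**4/4 + 2*v**3 + 3*v**2/2 - 5/v.
Then F(5) - F(2) = (-1453853/28) - (-391/14) = -1453071/28.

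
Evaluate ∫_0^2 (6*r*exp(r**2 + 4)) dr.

Let u = r**2 + 4, so du = 2*r dr. When r = 0, u = 4; when r = 2, u = 8.
The integral becomes 3·∫ exp(u) du from 4 to 8, with antiderivative 3*exp(u).
Back in r: F(r) = 3*exp(r**2 + 4).
Then F(2) - F(0) = (3*exp(8)) - (3*exp(4)) = -3*(1 - exp(4))*exp(4).

-3*(1 - exp(4))*exp(4)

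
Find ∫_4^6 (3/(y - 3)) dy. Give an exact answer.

An antiderivative is F(y) = 3*log(y - 3).
Then F(6) - F(4) = (log(27)) - (0) = log(27).

log(27)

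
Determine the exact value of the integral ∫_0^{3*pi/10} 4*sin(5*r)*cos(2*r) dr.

2*sqrt(2*sqrt(5) + 10)/21 + 20/21

Use the identity sin(5*r)cos(2*r) = [sin(7*r) + sin(3*r)]/2.
An antiderivative is F(r) = -2*cos(3*r)/3 - 2*cos(7*r)/7.
Then F(3*pi/10) - F(0) = (2*sqrt(2*sqrt(5) + 10)/21) - (-20/21) = 2*sqrt(2*sqrt(5) + 10)/21 + 20/21.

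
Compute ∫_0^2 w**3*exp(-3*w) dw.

2/27 - 122*exp(-6)/27

Integrate by parts 3 times (u = w^3, dv = exp(-3*w) dw).
An antiderivative is F(w) = (-9*w**3 - 9*w**2 - 6*w - 2)*exp(-3*w)/27.
Then F(2) - F(0) = (-122*exp(-6)/27) - (-2/27) = 2/27 - 122*exp(-6)/27.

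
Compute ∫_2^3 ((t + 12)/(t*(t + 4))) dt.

Factor the denominator: t**2 + 4*t = (t + 4)t.
Partial fractions: (t + 12)/(t*(t + 4)) = -2/(t + 4) + 3/t.
An antiderivative is F(t) = 3*log(t) - 2*log(t + 4).
Then F(3) - F(2) = (log(27/49)) - (log(2/9)) = -2*log(7) - log(2) + 5*log(3).

-2*log(7) - log(2) + 5*log(3)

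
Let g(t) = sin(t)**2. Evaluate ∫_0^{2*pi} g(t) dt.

pi

Use the identity sin^2(t) = (1 - cos(2*t))/2.
An antiderivative is F(t) = t/2 - sin(2*t)/4.
Then F(2*pi) - F(0) = (pi) - (0) = pi.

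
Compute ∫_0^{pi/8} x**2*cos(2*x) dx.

Integrate by parts twice (u = x^2, dv = cos(2*x) dx).
An antiderivative is F(x) = x**2*sin(2*x)/2 + x*cos(2*x)/2 - sin(2*x)/4.
Then F(pi/8) - F(0) = (sqrt(2)*(-32 + pi**2 + 8*pi)/256) - (0) = sqrt(2)*(-32 + pi**2 + 8*pi)/256.

sqrt(2)*(-32 + pi**2 + 8*pi)/256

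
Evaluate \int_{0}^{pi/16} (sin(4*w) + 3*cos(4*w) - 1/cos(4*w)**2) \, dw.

An antiderivative is F(w) = 3*sin(4*w)/4 - cos(4*w)/4 - tan(4*w)/4.
Then F(pi/16) - F(0) = (-1/4 + sqrt(2)/4) - (-1/4) = sqrt(2)/4.

sqrt(2)/4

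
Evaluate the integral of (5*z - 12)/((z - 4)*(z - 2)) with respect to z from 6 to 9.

Factor the denominator: z**2 - 6*z + 8 = (z - 2)(z - 4).
Partial fractions: (5*z - 12)/((z - 4)*(z - 2)) = 1/(z - 2) + 4/(z - 4).
An antiderivative is F(z) = 4*log(z - 4) + log(z - 2).
Then F(9) - F(6) = (log(7) + 4*log(5)) - (log(64)) = -6*log(2) + log(7) + 4*log(5).

-6*log(2) + log(7) + 4*log(5)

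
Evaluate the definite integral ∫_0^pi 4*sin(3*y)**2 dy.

2*pi

Use the identity sin^2(3*y) = (1 - cos(6*y))/2.
An antiderivative is F(y) = 2*y - sin(6*y)/3.
Then F(pi) - F(0) = (2*pi) - (0) = 2*pi.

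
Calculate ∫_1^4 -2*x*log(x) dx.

15/2 - 32*log(2)

Integrate by parts once (u = ln x, dv = -2*x dx).
An antiderivative is F(x) = -x**2*(2*log(x) - 1)/2.
Then F(4) - F(1) = (8 - 32*log(2)) - (1/2) = 15/2 - 32*log(2).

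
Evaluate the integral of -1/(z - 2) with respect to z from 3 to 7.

-log(5)

An antiderivative is F(z) = -log(z - 2).
Then F(7) - F(3) = (-log(5)) - (0) = -log(5).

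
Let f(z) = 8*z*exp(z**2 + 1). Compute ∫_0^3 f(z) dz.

-4*exp(1)*(1 - exp(9))

Let u = z**2 + 1, so du = 2*z dz. When z = 0, u = 1; when z = 3, u = 10.
The integral becomes 4·∫ exp(u) du from 1 to 10, with antiderivative 4*exp(u).
Back in z: F(z) = 4*exp(z**2 + 1).
Then F(3) - F(0) = (4*exp(10)) - (4*exp(1)) = -4*exp(1)*(1 - exp(9)).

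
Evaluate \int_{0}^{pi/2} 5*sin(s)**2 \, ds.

Use the identity sin^2(s) = (1 - cos(2*s))/2.
An antiderivative is F(s) = 5*s/2 - 5*sin(2*s)/4.
Then F(pi/2) - F(0) = (5*pi/4) - (0) = 5*pi/4.

5*pi/4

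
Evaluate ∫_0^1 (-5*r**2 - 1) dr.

-8/3

By the power rule, an antiderivative is F(r) = -5*r**3/3 - r.
Then F(1) - F(0) = (-8/3) - (0) = -8/3.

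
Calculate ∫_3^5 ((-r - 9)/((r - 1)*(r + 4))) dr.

log(9/28)

Factor the denominator: r**2 + 3*r - 4 = (r + 4)(r - 1).
Partial fractions: (-r - 9)/((r - 1)*(r + 4)) = 1/(r + 4) - 2/(r - 1).
An antiderivative is F(r) = -2*log(r - 1) + log(r + 4).
Then F(5) - F(3) = (log(9/16)) - (log(7/4)) = log(9/28).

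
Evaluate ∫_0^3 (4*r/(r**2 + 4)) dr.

Let u = r**2 + 4, so du = 2*r dr. When r = 0, u = 4; when r = 3, u = 13.
The integral becomes 2·∫ 1/u du from 4 to 13, with antiderivative 2*log(u).
Back in r: F(r) = 2*log(r**2 + 4).
Then F(3) - F(0) = (2*log(13)) - (log(16)) = -4*log(2) + 2*log(13).

-4*log(2) + 2*log(13)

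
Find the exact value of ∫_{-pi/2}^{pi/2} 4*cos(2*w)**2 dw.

2*pi

Use the identity cos^2(2*w) = (1 + cos(4*w))/2.
An antiderivative is F(w) = 2*w + sin(4*w)/2.
Then F(pi/2) - F(-pi/2) = (pi) - (-pi) = 2*pi.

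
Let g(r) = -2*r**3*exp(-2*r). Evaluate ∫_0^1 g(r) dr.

Integrate by parts 3 times (u = r^3, dv = -2*exp(-2*r) dr).
An antiderivative is F(r) = (4*r**3 + 6*r**2 + 6*r + 3)*exp(-2*r)/4.
Then F(1) - F(0) = (19*exp(-2)/4) - (3/4) = -3/4 + 19*exp(-2)/4.

-3/4 + 19*exp(-2)/4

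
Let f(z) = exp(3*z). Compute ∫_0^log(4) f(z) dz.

Let u = exp(z), so du = exp(z) dz. When z = 0, u = 1; when z = log(4), u = 4.
The integral becomes ∫ u**2 du from 1 to 4, with antiderivative u**3/3.
Back in z: F(z) = exp(3*z)/3.
Then F(log(4)) - F(0) = (64/3) - (1/3) = 21.

21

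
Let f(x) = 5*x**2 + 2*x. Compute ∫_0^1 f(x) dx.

8/3

By the power rule, an antiderivative is F(x) = 5*x**3/3 + x**2.
Then F(1) - F(0) = (8/3) - (0) = 8/3.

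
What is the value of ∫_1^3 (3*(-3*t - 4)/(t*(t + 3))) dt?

-9*log(3) + 5*log(2)

Factor the denominator: t**2 + 3*t = (t + 3)t.
Partial fractions: 3*(-3*t - 4)/(t*(t + 3)) = -5/(t + 3) - 4/t.
An antiderivative is F(t) = -4*log(t) - 5*log(t + 3).
Then F(3) - F(1) = (-9*log(3) - 5*log(2)) - (-10*log(2)) = -9*log(3) + 5*log(2).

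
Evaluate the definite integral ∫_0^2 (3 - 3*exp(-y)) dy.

3*exp(-2) + 3

An antiderivative is F(y) = 3*y + 3*exp(-y).
Then F(2) - F(0) = (3*exp(-2) + 6) - (3) = 3*exp(-2) + 3.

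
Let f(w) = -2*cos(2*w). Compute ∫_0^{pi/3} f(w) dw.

-sqrt(3)/2

An antiderivative is F(w) = -sin(2*w).
Then F(pi/3) - F(0) = (-sqrt(3)/2) - (0) = -sqrt(3)/2.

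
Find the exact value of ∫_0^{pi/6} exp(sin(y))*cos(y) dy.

Let u = sin(y), so du = cos(y) dy. When y = 0, u = 0; when y = pi/6, u = 1/2.
The integral becomes ∫ exp(u) du from 0 to 1/2, with antiderivative exp(u).
Back in y: F(y) = exp(sin(y)).
Then F(pi/6) - F(0) = (exp(1/2)) - (1) = -1 + exp(1/2).

-1 + exp(1/2)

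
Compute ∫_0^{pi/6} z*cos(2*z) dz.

-1/8 + sqrt(3)*pi/24

Integrate by parts once (u = z, dv = cos(2*z) dz).
An antiderivative is F(z) = z*sin(2*z)/2 + cos(2*z)/4.
Then F(pi/6) - F(0) = (1/8 + sqrt(3)*pi/24) - (1/4) = -1/8 + sqrt(3)*pi/24.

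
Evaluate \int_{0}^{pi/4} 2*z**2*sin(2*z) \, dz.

Integrate by parts twice (u = z^2, dv = 2*sin(2*z) dz).
An antiderivative is F(z) = -z**2*cos(2*z) + z*sin(2*z) + cos(2*z)/2.
Then F(pi/4) - F(0) = (pi/4) - (1/2) = -1/2 + pi/4.

-1/2 + pi/4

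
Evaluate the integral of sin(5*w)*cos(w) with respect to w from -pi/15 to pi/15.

Use the identity sin(5*w)cos(w) = [sin(6*w) + sin(4*w)]/2.
An antiderivative is F(w) = -cos(4*w)/8 - cos(6*w)/12.
Then F(pi/15) - F(-pi/15) = (-sqrt(6*sqrt(5) + 30)/64 - sqrt(5)/192 + 1/192) - (-sqrt(6*sqrt(5) + 30)/64 - sqrt(5)/192 + 1/192) = 0.

0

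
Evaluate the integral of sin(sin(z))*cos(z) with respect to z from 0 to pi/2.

1 - cos(1)

Let u = sin(z), so du = cos(z) dz. When z = 0, u = 0; when z = pi/2, u = 1.
The integral becomes ∫ sin(u) du from 0 to 1, with antiderivative -cos(u).
Back in z: F(z) = -cos(sin(z)).
Then F(pi/2) - F(0) = (-cos(1)) - (-1) = 1 - cos(1).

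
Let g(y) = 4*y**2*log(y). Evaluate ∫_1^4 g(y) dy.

Integrate by parts once (u = ln y, dv = 4*y**2 dy).
An antiderivative is F(y) = 4*y**3*(3*log(y) - 1)/9.
Then F(4) - F(1) = (-256/9 + 512*log(2)/3) - (-4/9) = -28 + 512*log(2)/3.

-28 + 512*log(2)/3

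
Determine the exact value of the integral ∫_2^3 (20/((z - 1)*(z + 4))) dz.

Factor the denominator: z**2 + 3*z - 4 = (z + 4)(z - 1).
Partial fractions: 20/((z - 1)*(z + 4)) = -4/(z + 4) + 4/(z - 1).
An antiderivative is F(z) = 4*log(z - 1) - 4*log(z + 4).
Then F(3) - F(2) = (-4*log(7) + 4*log(2)) - (-4*log(3) - 4*log(2)) = -4*log(7) + 4*log(3) + 8*log(2).

-4*log(7) + 4*log(3) + 8*log(2)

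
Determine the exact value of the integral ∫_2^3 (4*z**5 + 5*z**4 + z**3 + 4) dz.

By the power rule, an antiderivative is F(z) = 2*z**6/3 + z**5 + z**4/4 + 4*z.
Then F(3) - F(2) = (3045/4) - (260/3) = 8095/12.

8095/12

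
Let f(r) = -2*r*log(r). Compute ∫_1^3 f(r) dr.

Integrate by parts once (u = ln r, dv = -2*r dr).
An antiderivative is F(r) = -r**2*(2*log(r) - 1)/2.
Then F(3) - F(1) = (9/2 - 9*log(3)) - (1/2) = 4 - 9*log(3).

4 - 9*log(3)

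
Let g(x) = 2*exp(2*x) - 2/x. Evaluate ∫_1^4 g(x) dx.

-exp(2) - log(16) + exp(8)

An antiderivative is F(x) = exp(2*x) - 2*log(x).
Then F(4) - F(1) = (-log(16) + exp(8)) - (exp(2)) = -exp(2) - log(16) + exp(8).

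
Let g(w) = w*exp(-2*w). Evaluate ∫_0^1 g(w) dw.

Integrate by parts once (u = w, dv = exp(-2*w) dw).
An antiderivative is F(w) = (-2*w - 1)*exp(-2*w)/4.
Then F(1) - F(0) = (-3*exp(-2)/4) - (-1/4) = (-3 + exp(2))*exp(-2)/4.

(-3 + exp(2))*exp(-2)/4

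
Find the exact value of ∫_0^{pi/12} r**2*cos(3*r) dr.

Integrate by parts twice (u = r^2, dv = cos(3*r) dr).
An antiderivative is F(r) = r**2*sin(3*r)/3 + 2*r*cos(3*r)/9 - 2*sin(3*r)/27.
Then F(pi/12) - F(0) = (sqrt(2)*(-32 + pi**2 + 8*pi)/864) - (0) = sqrt(2)*(-32 + pi**2 + 8*pi)/864.

sqrt(2)*(-32 + pi**2 + 8*pi)/864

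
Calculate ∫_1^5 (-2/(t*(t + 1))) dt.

log(9/25)

Factor the denominator: t**2 + t = (t + 1)t.
Partial fractions: -2/(t*(t + 1)) = 2/(t + 1) - 2/t.
An antiderivative is F(t) = -2*log(t) + 2*log(t + 1).
Then F(5) - F(1) = (log(36/25)) - (log(4)) = log(9/25).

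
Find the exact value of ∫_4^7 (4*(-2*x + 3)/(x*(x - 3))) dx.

Factor the denominator: x**2 - 3*x = x(x - 3).
Partial fractions: 4*(-2*x + 3)/(x*(x - 3)) = -4/x - 4/(x - 3).
An antiderivative is F(x) = -4*log(x) - 4*log(x - 3).
Then F(7) - F(4) = (-4*log(7) - 8*log(2)) - (-8*log(2)) = -4*log(7).

-4*log(7)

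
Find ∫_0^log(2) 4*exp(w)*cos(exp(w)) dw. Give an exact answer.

-4*sin(1) + 4*sin(2)

Let u = exp(w), so du = exp(w) dw. When w = 0, u = 1; when w = log(2), u = 2.
The integral becomes 4·∫ cos(u) du from 1 to 2, with antiderivative 4*sin(u).
Back in w: F(w) = 4*sin(exp(w)).
Then F(log(2)) - F(0) = (4*sin(2)) - (4*sin(1)) = -4*sin(1) + 4*sin(2).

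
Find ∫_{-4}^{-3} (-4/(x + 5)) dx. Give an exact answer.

-log(16)

An antiderivative is F(x) = -4*log(x + 5).
Then F(-3) - F(-4) = (-log(16)) - (0) = -log(16).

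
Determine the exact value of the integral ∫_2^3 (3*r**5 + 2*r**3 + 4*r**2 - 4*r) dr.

By the power rule, an antiderivative is F(r) = r**6/2 + r**4/2 + 4*r**3/3 - 2*r**2.
Then F(3) - F(2) = (423) - (128/3) = 1141/3.

1141/3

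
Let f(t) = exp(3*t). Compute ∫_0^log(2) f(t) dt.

Let u = exp(t), so du = exp(t) dt. When t = 0, u = 1; when t = log(2), u = 2.
The integral becomes ∫ u**2 du from 1 to 2, with antiderivative u**3/3.
Back in t: F(t) = exp(3*t)/3.
Then F(log(2)) - F(0) = (8/3) - (1/3) = 7/3.

7/3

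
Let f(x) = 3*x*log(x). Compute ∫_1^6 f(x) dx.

-105/4 + 54*log(2) + 54*log(3)

Integrate by parts once (u = ln x, dv = 3*x dx).
An antiderivative is F(x) = 3*x**2*(2*log(x) - 1)/4.
Then F(6) - F(1) = (-27 + 54*log(2) + 54*log(3)) - (-3/4) = -105/4 + 54*log(2) + 54*log(3).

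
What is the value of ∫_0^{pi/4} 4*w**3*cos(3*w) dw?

Integrate by parts 3 times (u = w^3, dv = 4*cos(3*w) dw).
An antiderivative is F(w) = 4*w**3*sin(3*w)/3 + 4*w**2*cos(3*w)/3 - 8*w*sin(3*w)/9 - 8*cos(3*w)/27.
Then F(pi/4) - F(0) = (sqrt(2)*(-36*pi**2 - 96*pi + 128 + 9*pi**3)/864) - (-8/27) = -sqrt(2)*pi**2/24 - sqrt(2)*pi/9 + 4*sqrt(2)/27 + 8/27 + sqrt(2)*pi**3/96.

-sqrt(2)*pi**2/24 - sqrt(2)*pi/9 + 4*sqrt(2)/27 + 8/27 + sqrt(2)*pi**3/96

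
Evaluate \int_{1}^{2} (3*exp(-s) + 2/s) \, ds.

An antiderivative is F(s) = 2*log(s) - 3*exp(-s).
Then F(2) - F(1) = (-3*exp(-2) + 2*log(2)) - (-3*exp(-1)) = -3*exp(-2) + 3*exp(-1) + 2*log(2).

-3*exp(-2) + 3*exp(-1) + 2*log(2)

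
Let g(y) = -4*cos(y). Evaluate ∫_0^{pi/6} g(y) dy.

-2

An antiderivative is F(y) = -4*sin(y).
Then F(pi/6) - F(0) = (-2) - (0) = -2.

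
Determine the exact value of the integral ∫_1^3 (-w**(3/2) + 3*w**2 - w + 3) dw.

By the power rule, an antiderivative is F(w) = -2*w**(5/2)/5 + w**3 - w**2/2 + 3*w.
Then F(3) - F(1) = (63/2 - 18*sqrt(3)/5) - (31/10) = 142/5 - 18*sqrt(3)/5.

142/5 - 18*sqrt(3)/5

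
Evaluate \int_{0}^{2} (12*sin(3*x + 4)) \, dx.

4*cos(4) - 4*cos(10)

Let u = 3*x + 4, so du = 3 dx. When x = 0, u = 4; when x = 2, u = 10.
The integral becomes 4·∫ sin(u) du from 4 to 10, with antiderivative -4*cos(u).
Back in x: F(x) = -4*cos(3*x + 4).
Then F(2) - F(0) = (-4*cos(10)) - (-4*cos(4)) = 4*cos(4) - 4*cos(10).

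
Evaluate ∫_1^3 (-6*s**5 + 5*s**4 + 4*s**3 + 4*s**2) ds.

By the power rule, an antiderivative is F(s) = -s**6 + s**5 + s**4 + 4*s**3/3.
Then F(3) - F(1) = (-369) - (7/3) = -1114/3.

-1114/3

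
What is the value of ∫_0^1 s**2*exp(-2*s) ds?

Integrate by parts twice (u = s^2, dv = exp(-2*s) ds).
An antiderivative is F(s) = (-2*s**2 - 2*s - 1)*exp(-2*s)/4.
Then F(1) - F(0) = (-5*exp(-2)/4) - (-1/4) = (-5 + exp(2))*exp(-2)/4.

(-5 + exp(2))*exp(-2)/4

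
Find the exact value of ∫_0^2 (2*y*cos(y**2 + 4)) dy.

Let u = y**2 + 4, so du = 2*y dy. When y = 0, u = 4; when y = 2, u = 8.
The integral becomes ∫ cos(u) du from 4 to 8, with antiderivative sin(u).
Back in y: F(y) = sin(y**2 + 4).
Then F(2) - F(0) = (sin(8)) - (sin(4)) = -sin(4) + sin(8).

-sin(4) + sin(8)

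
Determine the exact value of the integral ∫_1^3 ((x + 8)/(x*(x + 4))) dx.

Factor the denominator: x**2 + 4*x = (x + 4)x.
Partial fractions: (x + 8)/(x*(x + 4)) = -1/(x + 4) + 2/x.
An antiderivative is F(x) = 2*log(x) - log(x + 4).
Then F(3) - F(1) = (log(9/7)) - (-log(5)) = log(45/7).

log(45/7)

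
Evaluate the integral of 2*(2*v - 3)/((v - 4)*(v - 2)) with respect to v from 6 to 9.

-3*log(2) - log(7) + 5*log(5)

Factor the denominator: v**2 - 6*v + 8 = (v - 2)(v - 4).
Partial fractions: 2*(2*v - 3)/((v - 4)*(v - 2)) = -1/(v - 2) + 5/(v - 4).
An antiderivative is F(v) = 5*log(v - 4) - log(v - 2).
Then F(9) - F(6) = (-log(7) + 5*log(5)) - (log(8)) = -3*log(2) - log(7) + 5*log(5).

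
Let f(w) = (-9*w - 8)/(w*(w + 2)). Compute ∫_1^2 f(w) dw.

Factor the denominator: w**2 + 2*w = (w + 2)w.
Partial fractions: (-9*w - 8)/(w*(w + 2)) = -5/(w + 2) - 4/w.
An antiderivative is F(w) = -4*log(w) - 5*log(w + 2).
Then F(2) - F(1) = (-14*log(2)) - (-5*log(3)) = -14*log(2) + 5*log(3).

-14*log(2) + 5*log(3)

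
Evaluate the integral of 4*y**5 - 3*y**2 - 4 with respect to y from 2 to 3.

By the power rule, an antiderivative is F(y) = 2*y**6/3 - y**3 - 4*y.
Then F(3) - F(2) = (447) - (80/3) = 1261/3.

1261/3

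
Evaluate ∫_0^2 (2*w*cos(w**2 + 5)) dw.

sin(9) - sin(5)

Let u = w**2 + 5, so du = 2*w dw. When w = 0, u = 5; when w = 2, u = 9.
The integral becomes ∫ cos(u) du from 5 to 9, with antiderivative sin(u).
Back in w: F(w) = sin(w**2 + 5).
Then F(2) - F(0) = (sin(9)) - (sin(5)) = sin(9) - sin(5).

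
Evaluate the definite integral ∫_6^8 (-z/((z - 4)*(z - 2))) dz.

log(3/8)

Factor the denominator: z**2 - 6*z + 8 = (z - 2)(z - 4).
Partial fractions: -z/((z - 4)*(z - 2)) = 1/(z - 2) - 2/(z - 4).
An antiderivative is F(z) = -2*log(z - 4) + log(z - 2).
Then F(8) - F(6) = (log(3/8)) - (0) = log(3/8).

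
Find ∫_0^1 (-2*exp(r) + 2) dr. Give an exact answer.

4 - 2*E

An antiderivative is F(r) = 2*r - 2*exp(r).
Then F(1) - F(0) = (2 - 2*E) - (-2) = 4 - 2*E.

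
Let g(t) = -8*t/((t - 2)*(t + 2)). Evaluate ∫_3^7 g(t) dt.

-8*log(3)

Factor the denominator: t**2 - 4 = (t + 2)(t - 2).
Partial fractions: -8*t/((t - 2)*(t + 2)) = -4/(t + 2) - 4/(t - 2).
An antiderivative is F(t) = -4*log(t - 2) - 4*log(t + 2).
Then F(7) - F(3) = (-8*log(3) - 4*log(5)) - (-4*log(5)) = -8*log(3).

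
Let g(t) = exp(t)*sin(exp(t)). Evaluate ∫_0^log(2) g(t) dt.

Let u = exp(t), so du = exp(t) dt. When t = 0, u = 1; when t = log(2), u = 2.
The integral becomes ∫ sin(u) du from 1 to 2, with antiderivative -cos(u).
Back in t: F(t) = -cos(exp(t)).
Then F(log(2)) - F(0) = (-cos(2)) - (-cos(1)) = -cos(2) + cos(1).

-cos(2) + cos(1)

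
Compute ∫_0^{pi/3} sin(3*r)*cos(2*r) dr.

Use the identity sin(3*r)cos(2*r) = [sin(5*r) + sin(r)]/2.
An antiderivative is F(r) = -cos(r)/2 - cos(5*r)/10.
Then F(pi/3) - F(0) = (-3/10) - (-3/5) = 3/10.

3/10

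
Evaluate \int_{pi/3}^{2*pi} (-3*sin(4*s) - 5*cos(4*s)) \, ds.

9/8 - 5*sqrt(3)/8

An antiderivative is F(s) = -5*sin(4*s)/4 + 3*cos(4*s)/4.
Then F(2*pi) - F(pi/3) = (3/4) - (-3/8 + 5*sqrt(3)/8) = 9/8 - 5*sqrt(3)/8.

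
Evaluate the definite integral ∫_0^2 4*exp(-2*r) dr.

2 - 2*exp(-4)

An antiderivative is F(r) = -2*exp(-2*r).
Then F(2) - F(0) = (-2*exp(-4)) - (-2) = 2 - 2*exp(-4).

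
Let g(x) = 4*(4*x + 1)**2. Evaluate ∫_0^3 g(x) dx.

Let u = 4*x + 1, so du = 4 dx. When x = 0, u = 1; when x = 3, u = 13.
The integral becomes ∫ u**2 du from 1 to 13, with antiderivative u**3/3.
Back in x: F(x) = (4*x + 1)**3/3.
Then F(3) - F(0) = (2197/3) - (1/3) = 732.

732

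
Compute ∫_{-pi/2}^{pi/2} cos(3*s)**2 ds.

pi/2

Use the identity cos^2(3*s) = (1 + cos(6*s))/2.
An antiderivative is F(s) = s/2 + sin(6*s)/12.
Then F(pi/2) - F(-pi/2) = (pi/4) - (-pi/4) = pi/2.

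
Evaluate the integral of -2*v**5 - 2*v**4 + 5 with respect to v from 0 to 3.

By the power rule, an antiderivative is F(v) = -v**6/3 - 2*v**5/5 + 5*v.
Then F(3) - F(0) = (-1626/5) - (0) = -1626/5.

-1626/5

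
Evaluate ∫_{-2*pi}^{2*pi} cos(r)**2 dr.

2*pi

Use the identity cos^2(r) = (1 + cos(2*r))/2.
An antiderivative is F(r) = r/2 + sin(2*r)/4.
Then F(2*pi) - F(-2*pi) = (pi) - (-pi) = 2*pi.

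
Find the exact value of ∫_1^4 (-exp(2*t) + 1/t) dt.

An antiderivative is F(t) = -exp(2*t)/2 + log(t).
Then F(4) - F(1) = (-exp(8)/2 + log(4)) - (-exp(2)/2) = -exp(8)/2 + log(4) + exp(2)/2.

-exp(8)/2 + log(4) + exp(2)/2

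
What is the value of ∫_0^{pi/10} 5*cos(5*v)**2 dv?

Use the identity cos^2(5*v) = (1 + cos(10*v))/2.
An antiderivative is F(v) = 5*v/2 + sin(10*v)/4.
Then F(pi/10) - F(0) = (pi/4) - (0) = pi/4.

pi/4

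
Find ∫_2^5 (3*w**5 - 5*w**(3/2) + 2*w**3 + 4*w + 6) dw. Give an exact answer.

-50*sqrt(5) + 8*sqrt(2) + 8145

By the power rule, an antiderivative is F(w) = w**6/2 - 2*w**(5/2) + w**4/2 + 2*w**2 + 6*w.
Then F(5) - F(2) = (8205 - 50*sqrt(5)) - (60 - 8*sqrt(2)) = -50*sqrt(5) + 8*sqrt(2) + 8145.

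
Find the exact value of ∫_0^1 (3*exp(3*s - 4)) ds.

Let u = 3*s - 4, so du = 3 ds. When s = 0, u = -4; when s = 1, u = -1.
The integral becomes ∫ exp(u) du from -4 to -1, with antiderivative exp(u).
Back in s: F(s) = exp(3*s - 4).
Then F(1) - F(0) = (exp(-1)) - (exp(-4)) = -(1 - exp(3))*exp(-4).

-(1 - exp(3))*exp(-4)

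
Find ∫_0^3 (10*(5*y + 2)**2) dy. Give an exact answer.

3270

Let u = 5*y + 2, so du = 5 dy. When y = 0, u = 2; when y = 3, u = 17.
The integral becomes 2·∫ u**2 du from 2 to 17, with antiderivative 2*u**3/3.
Back in y: F(y) = 2*(5*y + 2)**3/3.
Then F(3) - F(0) = (9826/3) - (16/3) = 3270.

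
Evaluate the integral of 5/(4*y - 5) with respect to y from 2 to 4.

-5*log(3)/4 + 5*log(11)/4

An antiderivative is F(y) = 5*log(4*y - 5)/4.
Then F(4) - F(2) = (5*log(11)/4) - (5*log(3)/4) = -5*log(3)/4 + 5*log(11)/4.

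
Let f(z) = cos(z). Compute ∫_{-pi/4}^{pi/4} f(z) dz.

sqrt(2)

An antiderivative is F(z) = sin(z).
Then F(pi/4) - F(-pi/4) = (sqrt(2)/2) - (-sqrt(2)/2) = sqrt(2).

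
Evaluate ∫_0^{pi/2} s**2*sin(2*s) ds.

Integrate by parts twice (u = s^2, dv = sin(2*s) ds).
An antiderivative is F(s) = -s**2*cos(2*s)/2 + s*sin(2*s)/2 + cos(2*s)/4.
Then F(pi/2) - F(0) = (-1/4 + pi**2/8) - (1/4) = -1/2 + pi**2/8.

-1/2 + pi**2/8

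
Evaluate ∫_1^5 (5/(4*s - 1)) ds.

An antiderivative is F(s) = 5*log(4*s - 1)/4.
Then F(5) - F(1) = (5*log(19)/4) - (5*log(3)/4) = -5*log(3)/4 + 5*log(19)/4.

-5*log(3)/4 + 5*log(19)/4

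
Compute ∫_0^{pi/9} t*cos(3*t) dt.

Integrate by parts once (u = t, dv = cos(3*t) dt).
An antiderivative is F(t) = t*sin(3*t)/3 + cos(3*t)/9.
Then F(pi/9) - F(0) = (1/18 + sqrt(3)*pi/54) - (1/9) = -1/18 + sqrt(3)*pi/54.

-1/18 + sqrt(3)*pi/54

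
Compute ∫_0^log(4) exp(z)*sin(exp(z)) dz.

Let u = exp(z), so du = exp(z) dz. When z = 0, u = 1; when z = log(4), u = 4.
The integral becomes ∫ sin(u) du from 1 to 4, with antiderivative -cos(u).
Back in z: F(z) = -cos(exp(z)).
Then F(log(4)) - F(0) = (-cos(4)) - (-cos(1)) = cos(1) - cos(4).

cos(1) - cos(4)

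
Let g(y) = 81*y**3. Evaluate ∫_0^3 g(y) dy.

6561/4

Let u = 3*y, so du = 3 dy. When y = 0, u = 0; when y = 3, u = 9.
The integral becomes ∫ u**3 du from 0 to 9, with antiderivative u**4/4.
Back in y: F(y) = 81*y**4/4.
Then F(3) - F(0) = (6561/4) - (0) = 6561/4.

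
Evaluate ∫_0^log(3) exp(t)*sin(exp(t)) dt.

Let u = exp(t), so du = exp(t) dt. When t = 0, u = 1; when t = log(3), u = 3.
The integral becomes ∫ sin(u) du from 1 to 3, with antiderivative -cos(u).
Back in t: F(t) = -cos(exp(t)).
Then F(log(3)) - F(0) = (-cos(3)) - (-cos(1)) = cos(1) - cos(3).

cos(1) - cos(3)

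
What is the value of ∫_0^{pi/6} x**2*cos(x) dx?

Integrate by parts twice (u = x^2, dv = cos(x) dx).
An antiderivative is F(x) = x**2*sin(x) + 2*x*cos(x) - 2*sin(x).
Then F(pi/6) - F(0) = (-1 + pi**2/72 + sqrt(3)*pi/6) - (0) = -1 + pi**2/72 + sqrt(3)*pi/6.

-1 + pi**2/72 + sqrt(3)*pi/6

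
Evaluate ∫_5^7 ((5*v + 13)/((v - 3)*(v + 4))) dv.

-2*log(3) + log(11) + 4*log(2)

Factor the denominator: v**2 + v - 12 = (v + 4)(v - 3).
Partial fractions: (5*v + 13)/((v - 3)*(v + 4)) = 1/(v + 4) + 4/(v - 3).
An antiderivative is F(v) = 4*log(v - 3) + log(v + 4).
Then F(7) - F(5) = (log(11) + 8*log(2)) - (2*log(3) + 4*log(2)) = -2*log(3) + log(11) + 4*log(2).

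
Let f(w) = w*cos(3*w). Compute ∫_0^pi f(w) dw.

-2/9

Integrate by parts once (u = w, dv = cos(3*w) dw).
An antiderivative is F(w) = w*sin(3*w)/3 + cos(3*w)/9.
Then F(pi) - F(0) = (-1/9) - (1/9) = -2/9.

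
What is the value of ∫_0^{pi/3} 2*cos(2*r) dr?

An antiderivative is F(r) = sin(2*r).
Then F(pi/3) - F(0) = (sqrt(3)/2) - (0) = sqrt(3)/2.

sqrt(3)/2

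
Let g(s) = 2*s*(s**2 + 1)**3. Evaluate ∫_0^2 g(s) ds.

Let u = s**2 + 1, so du = 2*s ds. When s = 0, u = 1; when s = 2, u = 5.
The integral becomes ∫ u**3 du from 1 to 5, with antiderivative u**4/4.
Back in s: F(s) = (s**2 + 1)**4/4.
Then F(2) - F(0) = (625/4) - (1/4) = 156.

156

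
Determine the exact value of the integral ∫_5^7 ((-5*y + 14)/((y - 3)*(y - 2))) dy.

-4*log(5) - log(2) + 4*log(3)

Factor the denominator: y**2 - 5*y + 6 = (y - 2)(y - 3).
Partial fractions: (-5*y + 14)/((y - 3)*(y - 2)) = -4/(y - 2) - 1/(y - 3).
An antiderivative is F(y) = -log(y - 3) - 4*log(y - 2).
Then F(7) - F(5) = (-4*log(5) - 2*log(2)) - (-4*log(3) - log(2)) = -4*log(5) - log(2) + 4*log(3).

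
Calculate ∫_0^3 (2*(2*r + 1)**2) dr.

Let u = 2*r + 1, so du = 2 dr. When r = 0, u = 1; when r = 3, u = 7.
The integral becomes ∫ u**2 du from 1 to 7, with antiderivative u**3/3.
Back in r: F(r) = (2*r + 1)**3/3.
Then F(3) - F(0) = (343/3) - (1/3) = 114.

114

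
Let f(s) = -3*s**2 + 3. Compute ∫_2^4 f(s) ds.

By the power rule, an antiderivative is F(s) = -s**3 + 3*s.
Then F(4) - F(2) = (-52) - (-2) = -50.

-50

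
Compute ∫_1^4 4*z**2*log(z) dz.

-28 + 512*log(2)/3

Integrate by parts once (u = ln z, dv = 4*z**2 dz).
An antiderivative is F(z) = 4*z**3*(3*log(z) - 1)/9.
Then F(4) - F(1) = (-256/9 + 512*log(2)/3) - (-4/9) = -28 + 512*log(2)/3.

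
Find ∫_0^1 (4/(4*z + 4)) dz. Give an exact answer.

log(2)

Let u = 4*z + 4, so du = 4 dz. When z = 0, u = 4; when z = 1, u = 8.
The integral becomes ∫ 1/u du from 4 to 8, with antiderivative log(u).
Back in z: F(z) = log(4*z + 4).
Then F(1) - F(0) = (log(8)) - (log(4)) = log(2).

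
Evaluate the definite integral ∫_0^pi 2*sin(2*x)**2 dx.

pi

Use the identity sin^2(2*x) = (1 - cos(4*x))/2.
An antiderivative is F(x) = x - sin(4*x)/4.
Then F(pi) - F(0) = (pi) - (0) = pi.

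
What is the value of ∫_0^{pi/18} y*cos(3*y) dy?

Integrate by parts once (u = y, dv = cos(3*y) dy).
An antiderivative is F(y) = y*sin(3*y)/3 + cos(3*y)/9.
Then F(pi/18) - F(0) = (pi/108 + sqrt(3)/18) - (1/9) = -1/9 + pi/108 + sqrt(3)/18.

-1/9 + pi/108 + sqrt(3)/18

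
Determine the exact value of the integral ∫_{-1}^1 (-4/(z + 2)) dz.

-log(81)

An antiderivative is F(z) = -4*log(z + 2).
Then F(1) - F(-1) = (-log(81)) - (0) = -log(81).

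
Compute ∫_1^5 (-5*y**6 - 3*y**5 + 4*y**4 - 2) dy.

By the power rule, an antiderivative is F(y) = -5*y**7/7 - y**6/2 + 4*y**5/5 - 2*y.
Then F(5) - F(1) = (-855765/14) - (-169/70) = -2139328/35.

-2139328/35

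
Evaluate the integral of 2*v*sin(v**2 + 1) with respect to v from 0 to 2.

-cos(5) + cos(1)

Let u = v**2 + 1, so du = 2*v dv. When v = 0, u = 1; when v = 2, u = 5.
The integral becomes ∫ sin(u) du from 1 to 5, with antiderivative -cos(u).
Back in v: F(v) = -cos(v**2 + 1).
Then F(2) - F(0) = (-cos(5)) - (-cos(1)) = -cos(5) + cos(1).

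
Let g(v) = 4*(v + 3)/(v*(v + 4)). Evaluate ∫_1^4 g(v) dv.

Factor the denominator: v**2 + 4*v = (v + 4)v.
Partial fractions: 4*(v + 3)/(v*(v + 4)) = 1/(v + 4) + 3/v.
An antiderivative is F(v) = 3*log(v) + log(v + 4).
Then F(4) - F(1) = (9*log(2)) - (log(5)) = -log(5) + 9*log(2).

-log(5) + 9*log(2)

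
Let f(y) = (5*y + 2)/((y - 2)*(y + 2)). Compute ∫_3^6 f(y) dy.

Factor the denominator: y**2 - 4 = (y + 2)(y - 2).
Partial fractions: (5*y + 2)/((y - 2)*(y + 2)) = 2/(y + 2) + 3/(y - 2).
An antiderivative is F(y) = 3*log(y - 2) + 2*log(y + 2).
Then F(6) - F(3) = (12*log(2)) - (log(25)) = -2*log(5) + 12*log(2).

-2*log(5) + 12*log(2)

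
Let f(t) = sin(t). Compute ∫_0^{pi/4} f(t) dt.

1 - sqrt(2)/2

An antiderivative is F(t) = -cos(t).
Then F(pi/4) - F(0) = (-sqrt(2)/2) - (-1) = 1 - sqrt(2)/2.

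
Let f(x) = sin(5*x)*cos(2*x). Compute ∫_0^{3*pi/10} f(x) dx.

sqrt(2*sqrt(5) + 10)/42 + 5/21

Use the identity sin(5*x)cos(2*x) = [sin(7*x) + sin(3*x)]/2.
An antiderivative is F(x) = -cos(3*x)/6 - cos(7*x)/14.
Then F(3*pi/10) - F(0) = (sqrt(2*sqrt(5) + 10)/42) - (-5/21) = sqrt(2*sqrt(5) + 10)/42 + 5/21.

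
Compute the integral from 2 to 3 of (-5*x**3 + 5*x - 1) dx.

By the power rule, an antiderivative is F(x) = -5*x**4/4 + 5*x**2/2 - x.
Then F(3) - F(2) = (-327/4) - (-12) = -279/4.

-279/4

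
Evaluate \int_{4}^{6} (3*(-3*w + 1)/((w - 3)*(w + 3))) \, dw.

Factor the denominator: w**2 - 9 = (w + 3)(w - 3).
Partial fractions: 3*(-3*w + 1)/((w - 3)*(w + 3)) = -5/(w + 3) - 4/(w - 3).
An antiderivative is F(w) = -4*log(w - 3) - 5*log(w + 3).
Then F(6) - F(4) = (-14*log(3)) - (-5*log(7)) = -14*log(3) + 5*log(7).

-14*log(3) + 5*log(7)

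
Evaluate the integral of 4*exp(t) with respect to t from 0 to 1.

-4 + 4*E

An antiderivative is F(t) = 4*exp(t).
Then F(1) - F(0) = (4*E) - (4) = -4 + 4*E.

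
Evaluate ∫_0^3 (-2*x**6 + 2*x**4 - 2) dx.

By the power rule, an antiderivative is F(x) = -2*x**7/7 + 2*x**5/5 - 2*x.
Then F(3) - F(0) = (-18678/35) - (0) = -18678/35.

-18678/35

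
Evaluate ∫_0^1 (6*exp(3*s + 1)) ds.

Let u = 3*s + 1, so du = 3 ds. When s = 0, u = 1; when s = 1, u = 4.
The integral becomes 2·∫ exp(u) du from 1 to 4, with antiderivative 2*exp(u).
Back in s: F(s) = 2*exp(3*s + 1).
Then F(1) - F(0) = (2*exp(4)) - (2*exp(1)) = -2*exp(1)*(1 - exp(3)).

-2*exp(1)*(1 - exp(3))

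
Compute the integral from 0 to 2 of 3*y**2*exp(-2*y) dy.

Integrate by parts twice (u = y^2, dv = 3*exp(-2*y) dy).
An antiderivative is F(y) = (-6*y**2 - 6*y - 3)*exp(-2*y)/4.
Then F(2) - F(0) = (-39*exp(-4)/4) - (-3/4) = 3/4 - 39*exp(-4)/4.

3/4 - 39*exp(-4)/4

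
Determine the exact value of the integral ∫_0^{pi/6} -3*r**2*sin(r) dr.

Integrate by parts twice (u = r^2, dv = -3*sin(r) dr).
An antiderivative is F(r) = 3*r**2*cos(r) - 6*r*sin(r) - 6*cos(r).
Then F(pi/6) - F(0) = (-3*sqrt(3) - pi/2 + sqrt(3)*pi**2/24) - (-6) = -3*sqrt(3) - pi/2 + sqrt(3)*pi**2/24 + 6.

-3*sqrt(3) - pi/2 + sqrt(3)*pi**2/24 + 6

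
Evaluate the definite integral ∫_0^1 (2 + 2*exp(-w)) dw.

4 - 2*exp(-1)

An antiderivative is F(w) = 2*w - 2*exp(-w).
Then F(1) - F(0) = (2 - 2*exp(-1)) - (-2) = 4 - 2*exp(-1).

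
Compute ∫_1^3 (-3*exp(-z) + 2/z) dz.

An antiderivative is F(z) = 2*log(z) + 3*exp(-z).
Then F(3) - F(1) = (3*exp(-3) + 2*log(3)) - (3*exp(-1)) = -3*exp(-1) + 3*exp(-3) + 2*log(3).

-3*exp(-1) + 3*exp(-3) + 2*log(3)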